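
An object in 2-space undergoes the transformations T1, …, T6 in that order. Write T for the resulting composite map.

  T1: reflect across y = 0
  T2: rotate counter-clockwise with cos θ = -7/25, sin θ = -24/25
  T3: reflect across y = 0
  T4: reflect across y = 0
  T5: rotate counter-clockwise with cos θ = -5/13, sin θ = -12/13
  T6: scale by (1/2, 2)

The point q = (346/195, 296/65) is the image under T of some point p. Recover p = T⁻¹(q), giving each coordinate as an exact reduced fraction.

T1 = [1 0 0; 0 -1 0; 0 0 1]
T2·T1 = [-7/25 -24/25 0; -24/25 7/25 0; 0 0 1]
T3·…·T1 = [-7/25 -24/25 0; 24/25 -7/25 0; 0 0 1]
T4·…·T1 = [-7/25 -24/25 0; -24/25 7/25 0; 0 0 1]
T5·…·T1 = [-253/325 204/325 0; 204/325 253/325 0; 0 0 1]
T6·…·T1 = [-253/650 102/325 0; 408/325 506/325 0; 0 0 1]
det M = -1; M⁻¹ = [-506/325 102/325 0; 408/325 253/650 0; 0 0 1]
M⁻¹ · (346/195, 296/65)ᵀ = (-4/3, 4)ᵀ

p = (-4/3, 4)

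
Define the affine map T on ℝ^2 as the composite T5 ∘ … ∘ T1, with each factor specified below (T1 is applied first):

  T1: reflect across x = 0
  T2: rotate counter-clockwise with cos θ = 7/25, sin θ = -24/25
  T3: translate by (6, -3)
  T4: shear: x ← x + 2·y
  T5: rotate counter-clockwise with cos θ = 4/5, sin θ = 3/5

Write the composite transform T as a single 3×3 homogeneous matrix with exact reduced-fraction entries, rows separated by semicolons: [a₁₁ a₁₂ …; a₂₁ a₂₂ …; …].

T = [92/125 131/125 9/5; 219/125 142/125 -12/5; 0 0 1]

T1 = [-1 0 0; 0 1 0; 0 0 1]
T2·T1 = [-7/25 24/25 0; 24/25 7/25 0; 0 0 1]
T3·…·T1 = [-7/25 24/25 6; 24/25 7/25 -3; 0 0 1]
T4·…·T1 = [41/25 38/25 0; 24/25 7/25 -3; 0 0 1]
T5·…·T1 = [92/125 131/125 9/5; 219/125 142/125 -12/5; 0 0 1]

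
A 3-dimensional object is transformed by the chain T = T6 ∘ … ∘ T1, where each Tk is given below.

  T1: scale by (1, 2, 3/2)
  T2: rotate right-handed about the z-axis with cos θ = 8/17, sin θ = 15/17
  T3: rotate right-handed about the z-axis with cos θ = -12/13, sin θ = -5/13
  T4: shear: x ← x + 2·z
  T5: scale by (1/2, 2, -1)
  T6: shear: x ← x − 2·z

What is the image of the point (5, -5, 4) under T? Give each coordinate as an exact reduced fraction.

T1 scale by (1, 2, 3/2): (5, -5, 4) → (5, -10, 6)
T2 rotate right-handed about the z-axis with cos θ = 8/17, sin θ = 15/17: (5, -10, 6) → (190/17, -5/17, 6)
T3 rotate right-handed about the z-axis with cos θ = -12/13, sin θ = -5/13: (190/17, -5/17, 6) → (-2305/221, -890/221, 6)
T4 shear: x ← x + 2·z: (-2305/221, -890/221, 6) → (347/221, -890/221, 6)
T5 scale by (1/2, 2, -1): (347/221, -890/221, 6) → (347/442, -1780/221, -6)
T6 shear: x ← x − 2·z: (347/442, -1780/221, -6) → (5651/442, -1780/221, -6)

T(p) = (5651/442, -1780/221, -6)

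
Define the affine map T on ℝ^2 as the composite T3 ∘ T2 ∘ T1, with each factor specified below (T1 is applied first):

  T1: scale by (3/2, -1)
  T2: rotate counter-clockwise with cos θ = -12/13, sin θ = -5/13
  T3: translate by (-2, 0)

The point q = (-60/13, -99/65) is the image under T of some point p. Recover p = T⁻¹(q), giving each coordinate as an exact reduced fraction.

T1 = [3/2 0 0; 0 -1 0; 0 0 1]
T2·T1 = [-18/13 -5/13 0; -15/26 12/13 0; 0 0 1]
T3·…·T1 = [-18/13 -5/13 -2; -15/26 12/13 0; 0 0 1]
det M = -3/2; M⁻¹ = [-8/13 -10/39 -16/13; -5/13 12/13 -10/13; 0 0 1]
M⁻¹ · (-60/13, -99/65)ᵀ = (2, -2/5)ᵀ

p = (2, -2/5)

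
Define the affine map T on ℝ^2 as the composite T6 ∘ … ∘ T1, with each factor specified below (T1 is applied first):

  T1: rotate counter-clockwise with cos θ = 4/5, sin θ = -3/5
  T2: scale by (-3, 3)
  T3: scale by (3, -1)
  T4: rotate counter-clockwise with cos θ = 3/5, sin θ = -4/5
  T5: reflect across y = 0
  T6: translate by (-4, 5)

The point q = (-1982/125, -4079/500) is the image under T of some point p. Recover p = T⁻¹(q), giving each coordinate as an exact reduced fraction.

T1 = [4/5 3/5 0; -3/5 4/5 0; 0 0 1]
T2·T1 = [-12/5 -9/5 0; -9/5 12/5 0; 0 0 1]
T3·…·T1 = [-36/5 -27/5 0; 9/5 -12/5 0; 0 0 1]
T4·…·T1 = [-72/25 -129/25 0; 171/25 72/25 0; 0 0 1]
T5·…·T1 = [-72/25 -129/25 0; -171/25 -72/25 0; 0 0 1]
T6·…·T1 = [-72/25 -129/25 -4; -171/25 -72/25 5; 0 0 1]
det M = -27; M⁻¹ = [8/75 -43/225 311/225; -19/75 8/75 -116/75; 0 0 1]
M⁻¹ · (-1982/125, -4079/500)ᵀ = (5/4, 8/5)ᵀ

p = (5/4, 8/5)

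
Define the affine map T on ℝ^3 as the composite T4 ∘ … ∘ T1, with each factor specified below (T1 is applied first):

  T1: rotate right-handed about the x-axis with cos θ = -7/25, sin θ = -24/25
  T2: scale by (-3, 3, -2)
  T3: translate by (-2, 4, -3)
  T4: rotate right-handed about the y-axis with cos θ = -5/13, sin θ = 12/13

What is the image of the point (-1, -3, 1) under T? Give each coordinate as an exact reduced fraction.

T1 rotate right-handed about the x-axis with cos θ = -7/25, sin θ = -24/25: (-1, -3, 1) → (-1, 9/5, 13/5)
T2 scale by (-3, 3, -2): (-1, 9/5, 13/5) → (3, 27/5, -26/5)
T3 translate by (-2, 4, -3): (3, 27/5, -26/5) → (1, 47/5, -41/5)
T4 rotate right-handed about the y-axis with cos θ = -5/13, sin θ = 12/13: (1, 47/5, -41/5) → (-517/65, 47/5, 29/13)

T(p) = (-517/65, 47/5, 29/13)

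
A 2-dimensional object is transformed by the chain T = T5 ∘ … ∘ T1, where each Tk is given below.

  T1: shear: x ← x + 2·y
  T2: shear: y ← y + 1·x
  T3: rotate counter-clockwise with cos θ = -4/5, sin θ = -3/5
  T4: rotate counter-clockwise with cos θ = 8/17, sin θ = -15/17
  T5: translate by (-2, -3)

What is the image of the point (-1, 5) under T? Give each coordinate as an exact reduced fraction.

T1 shear: x ← x + 2·y: (-1, 5) → (9, 5)
T2 shear: y ← y + 1·x: (9, 5) → (9, 14)
T3 rotate counter-clockwise with cos θ = -4/5, sin θ = -3/5: (9, 14) → (6/5, -83/5)
T4 rotate counter-clockwise with cos θ = 8/17, sin θ = -15/17: (6/5, -83/5) → (-1197/85, -754/85)
T5 translate by (-2, -3): (-1197/85, -754/85) → (-1367/85, -1009/85)

T(p) = (-1367/85, -1009/85)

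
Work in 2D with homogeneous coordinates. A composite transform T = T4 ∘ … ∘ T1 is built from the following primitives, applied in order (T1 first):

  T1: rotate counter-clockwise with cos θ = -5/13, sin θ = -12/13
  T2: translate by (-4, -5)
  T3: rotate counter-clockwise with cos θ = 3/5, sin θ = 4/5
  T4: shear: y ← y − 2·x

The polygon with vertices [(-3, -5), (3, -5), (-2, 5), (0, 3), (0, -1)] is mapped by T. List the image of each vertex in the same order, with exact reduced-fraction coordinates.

image vertices: (-55/13, 30/13), (-77/65, -582/65), (318/65, -762/65), (272/65, -848/65), (48/65, -532/65)

T1 rotate counter-clockwise with cos θ = -5/13, sin θ = -12/13: (-3, -5) → (-45/13, 61/13); (3, -5) → (-75/13, -11/13); (-2, 5) → (70/13, -1/13); (0, 3) → (36/13, -15/13); (0, -1) → (-12/13, 5/13)
T2 translate by (-4, -5): (-45/13, 61/13) → (-97/13, -4/13); (-75/13, -11/13) → (-127/13, -76/13); (70/13, -1/13) → (18/13, -66/13); (36/13, -15/13) → (-16/13, -80/13); (-12/13, 5/13) → (-64/13, -60/13)
T3 rotate counter-clockwise with cos θ = 3/5, sin θ = 4/5: (-97/13, -4/13) → (-55/13, -80/13); (-127/13, -76/13) → (-77/65, -736/65); (18/13, -66/13) → (318/65, -126/65); (-16/13, -80/13) → (272/65, -304/65); (-64/13, -60/13) → (48/65, -436/65)
T4 shear: y ← y − 2·x: (-55/13, -80/13) → (-55/13, 30/13); (-77/65, -736/65) → (-77/65, -582/65); (318/65, -126/65) → (318/65, -762/65); (272/65, -304/65) → (272/65, -848/65); (48/65, -436/65) → (48/65, -532/65)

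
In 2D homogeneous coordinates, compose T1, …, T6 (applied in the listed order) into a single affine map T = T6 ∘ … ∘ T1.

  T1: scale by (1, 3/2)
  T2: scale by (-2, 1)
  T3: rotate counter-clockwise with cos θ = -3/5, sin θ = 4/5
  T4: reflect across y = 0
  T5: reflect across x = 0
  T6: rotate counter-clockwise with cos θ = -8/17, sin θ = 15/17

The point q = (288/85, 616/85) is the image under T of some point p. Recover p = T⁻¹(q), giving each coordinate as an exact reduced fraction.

p = (-4, 0)

T1 = [1 0 0; 0 3/2 0; 0 0 1]
T2·T1 = [-2 0 0; 0 3/2 0; 0 0 1]
T3·…·T1 = [6/5 -6/5 0; -8/5 -9/10 0; 0 0 1]
T4·…·T1 = [6/5 -6/5 0; 8/5 9/10 0; 0 0 1]
T5·…·T1 = [-6/5 6/5 0; 8/5 9/10 0; 0 0 1]
T6·…·T1 = [-72/85 -231/170 0; -154/85 54/85 0; 0 0 1]
det M = -3; M⁻¹ = [-18/85 -77/170 0; -154/255 24/85 0; 0 0 1]
M⁻¹ · (288/85, 616/85)ᵀ = (-4, 0)ᵀ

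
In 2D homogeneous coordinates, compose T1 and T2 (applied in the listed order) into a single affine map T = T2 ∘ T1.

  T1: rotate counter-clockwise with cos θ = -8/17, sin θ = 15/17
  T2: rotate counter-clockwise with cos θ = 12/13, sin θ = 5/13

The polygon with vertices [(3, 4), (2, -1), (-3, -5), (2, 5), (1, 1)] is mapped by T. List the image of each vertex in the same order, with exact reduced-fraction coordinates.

T1 rotate counter-clockwise with cos θ = -8/17, sin θ = 15/17: (3, 4) → (-84/17, 13/17); (2, -1) → (-1/17, 38/17); (-3, -5) → (99/17, -5/17); (2, 5) → (-91/17, -10/17); (1, 1) → (-23/17, 7/17)
T2 rotate counter-clockwise with cos θ = 12/13, sin θ = 5/13: (-84/17, 13/17) → (-1073/221, -264/221); (-1/17, 38/17) → (-202/221, 451/221); (99/17, -5/17) → (1213/221, 435/221); (-91/17, -10/17) → (-1042/221, -575/221); (-23/17, 7/17) → (-311/221, -31/221)

image vertices: (-1073/221, -264/221), (-202/221, 451/221), (1213/221, 435/221), (-1042/221, -575/221), (-311/221, -31/221)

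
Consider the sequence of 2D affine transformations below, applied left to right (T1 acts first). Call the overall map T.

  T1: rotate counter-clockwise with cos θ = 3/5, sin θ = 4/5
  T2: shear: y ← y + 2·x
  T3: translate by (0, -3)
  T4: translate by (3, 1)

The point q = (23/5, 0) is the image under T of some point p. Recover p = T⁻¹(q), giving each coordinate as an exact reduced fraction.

T1 = [3/5 -4/5 0; 4/5 3/5 0; 0 0 1]
T2·T1 = [3/5 -4/5 0; 2 -1 0; 0 0 1]
T3·…·T1 = [3/5 -4/5 0; 2 -1 -3; 0 0 1]
T4·…·T1 = [3/5 -4/5 3; 2 -1 -2; 0 0 1]
det M = 1; M⁻¹ = [-1 4/5 23/5; -2 3/5 36/5; 0 0 1]
M⁻¹ · (23/5, 0)ᵀ = (0, -2)ᵀ

p = (0, -2)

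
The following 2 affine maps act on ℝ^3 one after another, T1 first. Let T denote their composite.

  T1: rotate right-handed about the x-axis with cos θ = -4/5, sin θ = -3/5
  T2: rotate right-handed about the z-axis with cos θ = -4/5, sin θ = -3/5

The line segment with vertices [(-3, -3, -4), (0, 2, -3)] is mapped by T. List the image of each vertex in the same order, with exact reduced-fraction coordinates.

image vertices: (12/5, 9/5, 5), (-51/25, 68/25, 6/5)

T1 rotate right-handed about the x-axis with cos θ = -4/5, sin θ = -3/5: (-3, -3, -4) → (-3, 0, 5); (0, 2, -3) → (0, -17/5, 6/5)
T2 rotate right-handed about the z-axis with cos θ = -4/5, sin θ = -3/5: (-3, 0, 5) → (12/5, 9/5, 5); (0, -17/5, 6/5) → (-51/25, 68/25, 6/5)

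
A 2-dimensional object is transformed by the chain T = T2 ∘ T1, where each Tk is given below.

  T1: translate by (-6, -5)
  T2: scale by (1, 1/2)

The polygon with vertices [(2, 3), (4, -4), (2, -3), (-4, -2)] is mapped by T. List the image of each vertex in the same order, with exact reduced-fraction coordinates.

T1 translate by (-6, -5): (2, 3) → (-4, -2); (4, -4) → (-2, -9); (2, -3) → (-4, -8); (-4, -2) → (-10, -7)
T2 scale by (1, 1/2): (-4, -2) → (-4, -1); (-2, -9) → (-2, -9/2); (-4, -8) → (-4, -4); (-10, -7) → (-10, -7/2)

image vertices: (-4, -1), (-2, -9/2), (-4, -4), (-10, -7/2)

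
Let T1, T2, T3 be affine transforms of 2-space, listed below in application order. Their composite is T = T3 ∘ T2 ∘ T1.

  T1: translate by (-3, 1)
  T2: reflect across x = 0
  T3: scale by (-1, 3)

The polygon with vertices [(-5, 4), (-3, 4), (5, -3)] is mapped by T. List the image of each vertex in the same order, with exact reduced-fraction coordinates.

T1 translate by (-3, 1): (-5, 4) → (-8, 5); (-3, 4) → (-6, 5); (5, -3) → (2, -2)
T2 reflect across x = 0: (-8, 5) → (8, 5); (-6, 5) → (6, 5); (2, -2) → (-2, -2)
T3 scale by (-1, 3): (8, 5) → (-8, 15); (6, 5) → (-6, 15); (-2, -2) → (2, -6)

image vertices: (-8, 15), (-6, 15), (2, -6)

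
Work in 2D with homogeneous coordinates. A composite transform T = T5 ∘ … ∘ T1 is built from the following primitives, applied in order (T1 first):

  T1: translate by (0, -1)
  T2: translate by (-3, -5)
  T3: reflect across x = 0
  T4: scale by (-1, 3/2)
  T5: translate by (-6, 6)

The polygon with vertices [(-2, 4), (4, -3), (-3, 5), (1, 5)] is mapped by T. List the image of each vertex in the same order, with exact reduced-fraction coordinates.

T1 translate by (0, -1): (-2, 4) → (-2, 3); (4, -3) → (4, -4); (-3, 5) → (-3, 4); (1, 5) → (1, 4)
T2 translate by (-3, -5): (-2, 3) → (-5, -2); (4, -4) → (1, -9); (-3, 4) → (-6, -1); (1, 4) → (-2, -1)
T3 reflect across x = 0: (-5, -2) → (5, -2); (1, -9) → (-1, -9); (-6, -1) → (6, -1); (-2, -1) → (2, -1)
T4 scale by (-1, 3/2): (5, -2) → (-5, -3); (-1, -9) → (1, -27/2); (6, -1) → (-6, -3/2); (2, -1) → (-2, -3/2)
T5 translate by (-6, 6): (-5, -3) → (-11, 3); (1, -27/2) → (-5, -15/2); (-6, -3/2) → (-12, 9/2); (-2, -3/2) → (-8, 9/2)

image vertices: (-11, 3), (-5, -15/2), (-12, 9/2), (-8, 9/2)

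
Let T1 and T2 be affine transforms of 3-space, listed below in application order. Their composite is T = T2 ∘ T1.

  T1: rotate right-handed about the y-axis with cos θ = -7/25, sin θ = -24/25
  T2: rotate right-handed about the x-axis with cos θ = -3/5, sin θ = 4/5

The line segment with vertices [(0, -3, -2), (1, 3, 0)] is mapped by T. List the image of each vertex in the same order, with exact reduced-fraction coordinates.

image vertices: (48/25, 169/125, -342/125), (-7/25, -321/125, 228/125)

T1 rotate right-handed about the y-axis with cos θ = -7/25, sin θ = -24/25: (0, -3, -2) → (48/25, -3, 14/25); (1, 3, 0) → (-7/25, 3, 24/25)
T2 rotate right-handed about the x-axis with cos θ = -3/5, sin θ = 4/5: (48/25, -3, 14/25) → (48/25, 169/125, -342/125); (-7/25, 3, 24/25) → (-7/25, -321/125, 228/125)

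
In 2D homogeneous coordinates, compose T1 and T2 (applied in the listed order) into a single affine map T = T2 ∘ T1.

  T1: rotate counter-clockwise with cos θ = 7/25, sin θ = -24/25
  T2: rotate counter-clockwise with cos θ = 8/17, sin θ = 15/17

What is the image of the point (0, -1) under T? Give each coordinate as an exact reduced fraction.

T(p) = (-87/425, -416/425)

T1 rotate counter-clockwise with cos θ = 7/25, sin θ = -24/25: (0, -1) → (-24/25, -7/25)
T2 rotate counter-clockwise with cos θ = 8/17, sin θ = 15/17: (-24/25, -7/25) → (-87/425, -416/425)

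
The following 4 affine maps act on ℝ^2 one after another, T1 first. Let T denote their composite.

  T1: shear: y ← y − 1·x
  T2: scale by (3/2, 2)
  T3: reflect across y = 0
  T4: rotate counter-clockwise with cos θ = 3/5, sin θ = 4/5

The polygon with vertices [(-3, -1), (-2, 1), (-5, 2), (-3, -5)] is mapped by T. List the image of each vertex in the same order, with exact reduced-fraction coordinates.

image vertices: (1/2, -6), (3, -6), (67/10, -72/5), (-59/10, -6/5)

T1 shear: y ← y − 1·x: (-3, -1) → (-3, 2); (-2, 1) → (-2, 3); (-5, 2) → (-5, 7); (-3, -5) → (-3, -2)
T2 scale by (3/2, 2): (-3, 2) → (-9/2, 4); (-2, 3) → (-3, 6); (-5, 7) → (-15/2, 14); (-3, -2) → (-9/2, -4)
T3 reflect across y = 0: (-9/2, 4) → (-9/2, -4); (-3, 6) → (-3, -6); (-15/2, 14) → (-15/2, -14); (-9/2, -4) → (-9/2, 4)
T4 rotate counter-clockwise with cos θ = 3/5, sin θ = 4/5: (-9/2, -4) → (1/2, -6); (-3, -6) → (3, -6); (-15/2, -14) → (67/10, -72/5); (-9/2, 4) → (-59/10, -6/5)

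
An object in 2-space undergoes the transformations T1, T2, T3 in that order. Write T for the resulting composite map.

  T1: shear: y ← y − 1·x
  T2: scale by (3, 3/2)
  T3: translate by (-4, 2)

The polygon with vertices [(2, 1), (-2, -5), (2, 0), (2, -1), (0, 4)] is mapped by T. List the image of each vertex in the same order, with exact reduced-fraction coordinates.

T1 shear: y ← y − 1·x: (2, 1) → (2, -1); (-2, -5) → (-2, -3); (2, 0) → (2, -2); (2, -1) → (2, -3); (0, 4) → (0, 4)
T2 scale by (3, 3/2): (2, -1) → (6, -3/2); (-2, -3) → (-6, -9/2); (2, -2) → (6, -3); (2, -3) → (6, -9/2); (0, 4) → (0, 6)
T3 translate by (-4, 2): (6, -3/2) → (2, 1/2); (-6, -9/2) → (-10, -5/2); (6, -3) → (2, -1); (6, -9/2) → (2, -5/2); (0, 6) → (-4, 8)

image vertices: (2, 1/2), (-10, -5/2), (2, -1), (2, -5/2), (-4, 8)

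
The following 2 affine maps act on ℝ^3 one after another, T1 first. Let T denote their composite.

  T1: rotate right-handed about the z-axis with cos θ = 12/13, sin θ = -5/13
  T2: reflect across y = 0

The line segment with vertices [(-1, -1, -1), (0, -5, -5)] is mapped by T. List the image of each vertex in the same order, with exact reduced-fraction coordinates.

image vertices: (-17/13, 7/13, -1), (-25/13, 60/13, -5)

T1 rotate right-handed about the z-axis with cos θ = 12/13, sin θ = -5/13: (-1, -1, -1) → (-17/13, -7/13, -1); (0, -5, -5) → (-25/13, -60/13, -5)
T2 reflect across y = 0: (-17/13, -7/13, -1) → (-17/13, 7/13, -1); (-25/13, -60/13, -5) → (-25/13, 60/13, -5)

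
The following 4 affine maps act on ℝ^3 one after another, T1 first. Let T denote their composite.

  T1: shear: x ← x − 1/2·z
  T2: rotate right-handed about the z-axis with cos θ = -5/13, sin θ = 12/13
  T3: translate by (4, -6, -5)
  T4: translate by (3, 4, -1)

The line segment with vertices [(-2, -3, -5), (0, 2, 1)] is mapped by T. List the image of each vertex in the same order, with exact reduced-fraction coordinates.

image vertices: (249/26, -5/13, -11), (139/26, -42/13, -5)

T1 shear: x ← x − 1/2·z: (-2, -3, -5) → (1/2, -3, -5); (0, 2, 1) → (-1/2, 2, 1)
T2 rotate right-handed about the z-axis with cos θ = -5/13, sin θ = 12/13: (1/2, -3, -5) → (67/26, 21/13, -5); (-1/2, 2, 1) → (-43/26, -16/13, 1)
T3 translate by (4, -6, -5): (67/26, 21/13, -5) → (171/26, -57/13, -10); (-43/26, -16/13, 1) → (61/26, -94/13, -4)
T4 translate by (3, 4, -1): (171/26, -57/13, -10) → (249/26, -5/13, -11); (61/26, -94/13, -4) → (139/26, -42/13, -5)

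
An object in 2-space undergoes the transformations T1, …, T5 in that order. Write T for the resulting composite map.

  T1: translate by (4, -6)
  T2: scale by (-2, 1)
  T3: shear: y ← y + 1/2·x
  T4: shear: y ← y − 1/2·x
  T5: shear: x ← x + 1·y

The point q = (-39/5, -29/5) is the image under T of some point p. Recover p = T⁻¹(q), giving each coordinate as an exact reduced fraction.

p = (-3, 1/5)

T1 = [1 0 4; 0 1 -6; 0 0 1]
T2·T1 = [-2 0 -8; 0 1 -6; 0 0 1]
T3·…·T1 = [-2 0 -8; -1 1 -10; 0 0 1]
T4·…·T1 = [-2 0 -8; 0 1 -6; 0 0 1]
T5·…·T1 = [-2 1 -14; 0 1 -6; 0 0 1]
det M = -2; M⁻¹ = [-1/2 1/2 -4; 0 1 6; 0 0 1]
M⁻¹ · (-39/5, -29/5)ᵀ = (-3, 1/5)ᵀ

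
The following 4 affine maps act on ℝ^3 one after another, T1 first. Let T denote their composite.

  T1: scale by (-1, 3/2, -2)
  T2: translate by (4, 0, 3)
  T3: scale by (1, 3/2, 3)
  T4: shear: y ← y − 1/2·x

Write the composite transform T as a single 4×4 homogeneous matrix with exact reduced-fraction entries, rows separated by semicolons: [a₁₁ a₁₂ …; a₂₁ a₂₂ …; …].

T = [-1 0 0 4; 1/2 9/4 0 -2; 0 0 -6 9; 0 0 0 1]

T1 = [-1 0 0 0; 0 3/2 0 0; 0 0 -2 0; 0 0 0 1]
T2·T1 = [-1 0 0 4; 0 3/2 0 0; 0 0 -2 3; 0 0 0 1]
T3·…·T1 = [-1 0 0 4; 0 9/4 0 0; 0 0 -6 9; 0 0 0 1]
T4·…·T1 = [-1 0 0 4; 1/2 9/4 0 -2; 0 0 -6 9; 0 0 0 1]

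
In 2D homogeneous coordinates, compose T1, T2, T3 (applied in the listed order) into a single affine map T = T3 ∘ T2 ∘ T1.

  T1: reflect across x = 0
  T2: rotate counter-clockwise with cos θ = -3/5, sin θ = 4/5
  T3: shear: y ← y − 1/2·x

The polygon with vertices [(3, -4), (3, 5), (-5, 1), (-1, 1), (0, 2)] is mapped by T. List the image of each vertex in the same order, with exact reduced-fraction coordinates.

image vertices: (5, -5/2), (-11/5, -43/10), (-19/5, 53/10), (-7/5, 9/10), (-8/5, -2/5)

T1 reflect across x = 0: (3, -4) → (-3, -4); (3, 5) → (-3, 5); (-5, 1) → (5, 1); (-1, 1) → (1, 1); (0, 2) → (0, 2)
T2 rotate counter-clockwise with cos θ = -3/5, sin θ = 4/5: (-3, -4) → (5, 0); (-3, 5) → (-11/5, -27/5); (5, 1) → (-19/5, 17/5); (1, 1) → (-7/5, 1/5); (0, 2) → (-8/5, -6/5)
T3 shear: y ← y − 1/2·x: (5, 0) → (5, -5/2); (-11/5, -27/5) → (-11/5, -43/10); (-19/5, 17/5) → (-19/5, 53/10); (-7/5, 1/5) → (-7/5, 9/10); (-8/5, -6/5) → (-8/5, -2/5)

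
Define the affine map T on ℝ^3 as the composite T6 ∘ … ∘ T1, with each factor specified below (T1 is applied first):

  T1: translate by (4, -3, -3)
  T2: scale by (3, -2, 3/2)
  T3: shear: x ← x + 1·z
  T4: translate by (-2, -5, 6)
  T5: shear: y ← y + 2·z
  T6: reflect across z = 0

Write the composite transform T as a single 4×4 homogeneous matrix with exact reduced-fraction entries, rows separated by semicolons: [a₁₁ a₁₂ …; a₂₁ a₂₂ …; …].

T1 = [1 0 0 4; 0 1 0 -3; 0 0 1 -3; 0 0 0 1]
T2·T1 = [3 0 0 12; 0 -2 0 6; 0 0 3/2 -9/2; 0 0 0 1]
T3·…·T1 = [3 0 3/2 15/2; 0 -2 0 6; 0 0 3/2 -9/2; 0 0 0 1]
T4·…·T1 = [3 0 3/2 11/2; 0 -2 0 1; 0 0 3/2 3/2; 0 0 0 1]
T5·…·T1 = [3 0 3/2 11/2; 0 -2 3 4; 0 0 3/2 3/2; 0 0 0 1]
T6·…·T1 = [3 0 3/2 11/2; 0 -2 3 4; 0 0 -3/2 -3/2; 0 0 0 1]

T = [3 0 3/2 11/2; 0 -2 3 4; 0 0 -3/2 -3/2; 0 0 0 1]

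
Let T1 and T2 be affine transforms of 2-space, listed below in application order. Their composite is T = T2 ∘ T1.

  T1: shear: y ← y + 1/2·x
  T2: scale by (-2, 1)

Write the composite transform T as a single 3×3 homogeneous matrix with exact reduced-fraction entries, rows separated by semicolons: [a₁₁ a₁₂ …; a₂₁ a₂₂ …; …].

T = [-2 0 0; 1/2 1 0; 0 0 1]

T1 = [1 0 0; 1/2 1 0; 0 0 1]
T2·T1 = [-2 0 0; 1/2 1 0; 0 0 1]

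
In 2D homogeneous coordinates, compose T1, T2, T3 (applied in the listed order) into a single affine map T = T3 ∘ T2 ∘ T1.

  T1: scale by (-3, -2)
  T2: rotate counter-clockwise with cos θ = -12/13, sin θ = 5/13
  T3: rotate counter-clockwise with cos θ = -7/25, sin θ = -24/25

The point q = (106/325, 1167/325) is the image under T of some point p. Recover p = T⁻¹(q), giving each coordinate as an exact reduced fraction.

p = (-1, -1)

T1 = [-3 0 0; 0 -2 0; 0 0 1]
T2·T1 = [36/13 10/13 0; -15/13 24/13 0; 0 0 1]
T3·…·T1 = [-612/325 506/325 0; -759/325 -408/325 0; 0 0 1]
det M = 6; M⁻¹ = [-68/325 -253/975 0; 253/650 -102/325 0; 0 0 1]
M⁻¹ · (106/325, 1167/325)ᵀ = (-1, -1)ᵀ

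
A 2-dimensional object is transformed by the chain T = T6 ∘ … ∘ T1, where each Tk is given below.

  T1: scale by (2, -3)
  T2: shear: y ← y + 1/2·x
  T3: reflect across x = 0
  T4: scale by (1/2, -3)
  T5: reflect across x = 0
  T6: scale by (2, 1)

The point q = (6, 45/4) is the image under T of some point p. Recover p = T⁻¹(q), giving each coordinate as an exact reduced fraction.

p = (3, 9/4)

T1 = [2 0 0; 0 -3 0; 0 0 1]
T2·T1 = [2 0 0; 1 -3 0; 0 0 1]
T3·…·T1 = [-2 0 0; 1 -3 0; 0 0 1]
T4·…·T1 = [-1 0 0; -3 9 0; 0 0 1]
T5·…·T1 = [1 0 0; -3 9 0; 0 0 1]
T6·…·T1 = [2 0 0; -3 9 0; 0 0 1]
det M = 18; M⁻¹ = [1/2 0 0; 1/6 1/9 0; 0 0 1]
M⁻¹ · (6, 45/4)ᵀ = (3, 9/4)ᵀ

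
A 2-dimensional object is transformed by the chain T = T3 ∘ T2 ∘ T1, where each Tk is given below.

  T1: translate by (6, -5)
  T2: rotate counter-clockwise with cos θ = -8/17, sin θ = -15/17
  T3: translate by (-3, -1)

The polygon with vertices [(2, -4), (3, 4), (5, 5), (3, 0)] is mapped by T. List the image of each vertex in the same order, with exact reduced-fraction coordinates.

T1 translate by (6, -5): (2, -4) → (8, -9); (3, 4) → (9, -1); (5, 5) → (11, 0); (3, 0) → (9, -5)
T2 rotate counter-clockwise with cos θ = -8/17, sin θ = -15/17: (8, -9) → (-199/17, -48/17); (9, -1) → (-87/17, -127/17); (11, 0) → (-88/17, -165/17); (9, -5) → (-147/17, -95/17)
T3 translate by (-3, -1): (-199/17, -48/17) → (-250/17, -65/17); (-87/17, -127/17) → (-138/17, -144/17); (-88/17, -165/17) → (-139/17, -182/17); (-147/17, -95/17) → (-198/17, -112/17)

image vertices: (-250/17, -65/17), (-138/17, -144/17), (-139/17, -182/17), (-198/17, -112/17)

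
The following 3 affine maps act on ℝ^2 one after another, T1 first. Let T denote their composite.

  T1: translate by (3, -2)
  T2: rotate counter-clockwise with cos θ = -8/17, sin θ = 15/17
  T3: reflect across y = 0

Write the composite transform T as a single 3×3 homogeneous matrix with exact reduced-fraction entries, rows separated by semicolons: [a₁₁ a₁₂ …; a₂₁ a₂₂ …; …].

T1 = [1 0 3; 0 1 -2; 0 0 1]
T2·T1 = [-8/17 -15/17 6/17; 15/17 -8/17 61/17; 0 0 1]
T3·…·T1 = [-8/17 -15/17 6/17; -15/17 8/17 -61/17; 0 0 1]

T = [-8/17 -15/17 6/17; -15/17 8/17 -61/17; 0 0 1]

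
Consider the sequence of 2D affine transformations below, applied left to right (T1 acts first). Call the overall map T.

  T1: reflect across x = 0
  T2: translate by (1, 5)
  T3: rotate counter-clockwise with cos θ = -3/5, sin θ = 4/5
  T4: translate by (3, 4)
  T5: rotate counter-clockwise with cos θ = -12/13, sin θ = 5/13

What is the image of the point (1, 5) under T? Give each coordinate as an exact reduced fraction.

T(p) = (70/13, -1/13)

T1 reflect across x = 0: (1, 5) → (-1, 5)
T2 translate by (1, 5): (-1, 5) → (0, 10)
T3 rotate counter-clockwise with cos θ = -3/5, sin θ = 4/5: (0, 10) → (-8, -6)
T4 translate by (3, 4): (-8, -6) → (-5, -2)
T5 rotate counter-clockwise with cos θ = -12/13, sin θ = 5/13: (-5, -2) → (70/13, -1/13)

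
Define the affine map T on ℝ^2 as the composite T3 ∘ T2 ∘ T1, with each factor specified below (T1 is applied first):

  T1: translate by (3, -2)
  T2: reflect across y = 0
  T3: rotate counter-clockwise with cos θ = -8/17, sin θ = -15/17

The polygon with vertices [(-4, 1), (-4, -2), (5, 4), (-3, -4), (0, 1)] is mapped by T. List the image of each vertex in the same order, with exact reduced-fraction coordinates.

image vertices: (23/17, 7/17), (4, -1), (-94/17, -104/17), (90/17, -48/17), (-9/17, -53/17)

T1 translate by (3, -2): (-4, 1) → (-1, -1); (-4, -2) → (-1, -4); (5, 4) → (8, 2); (-3, -4) → (0, -6); (0, 1) → (3, -1)
T2 reflect across y = 0: (-1, -1) → (-1, 1); (-1, -4) → (-1, 4); (8, 2) → (8, -2); (0, -6) → (0, 6); (3, -1) → (3, 1)
T3 rotate counter-clockwise with cos θ = -8/17, sin θ = -15/17: (-1, 1) → (23/17, 7/17); (-1, 4) → (4, -1); (8, -2) → (-94/17, -104/17); (0, 6) → (90/17, -48/17); (3, 1) → (-9/17, -53/17)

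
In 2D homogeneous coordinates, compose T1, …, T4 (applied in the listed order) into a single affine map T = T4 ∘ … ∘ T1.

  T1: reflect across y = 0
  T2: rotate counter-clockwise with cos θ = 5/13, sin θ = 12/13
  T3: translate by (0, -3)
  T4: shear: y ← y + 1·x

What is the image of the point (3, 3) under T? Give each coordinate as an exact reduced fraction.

T1 reflect across y = 0: (3, 3) → (3, -3)
T2 rotate counter-clockwise with cos θ = 5/13, sin θ = 12/13: (3, -3) → (51/13, 21/13)
T3 translate by (0, -3): (51/13, 21/13) → (51/13, -18/13)
T4 shear: y ← y + 1·x: (51/13, -18/13) → (51/13, 33/13)

T(p) = (51/13, 33/13)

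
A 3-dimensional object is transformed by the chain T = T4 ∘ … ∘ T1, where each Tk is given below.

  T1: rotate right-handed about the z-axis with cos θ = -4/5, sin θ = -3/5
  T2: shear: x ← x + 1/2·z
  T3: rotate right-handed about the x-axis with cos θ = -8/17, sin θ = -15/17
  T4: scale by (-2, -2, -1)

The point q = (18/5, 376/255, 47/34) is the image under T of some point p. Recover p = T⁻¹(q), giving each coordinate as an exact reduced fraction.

p = (1/2, -7/3, 0)

T1 = [-4/5 3/5 0 0; -3/5 -4/5 0 0; 0 0 1 0; 0 0 0 1]
T2·T1 = [-4/5 3/5 1/2 0; -3/5 -4/5 0 0; 0 0 1 0; 0 0 0 1]
T3·…·T1 = [-4/5 3/5 1/2 0; 24/85 32/85 15/17 0; 9/17 12/17 -8/17 0; 0 0 0 1]
T4·…·T1 = [8/5 -6/5 -1 0; -48/85 -64/85 -30/17 0; -9/17 -12/17 8/17 0; 0 0 0 1]
det M = -4; M⁻¹ = [2/5 -27/85 -29/85 0; -3/10 -19/340 -72/85 0; 0 -15/34 8/17 0; 0 0 0 1]
M⁻¹ · (18/5, 376/255, 47/34)ᵀ = (1/2, -7/3, 0)ᵀ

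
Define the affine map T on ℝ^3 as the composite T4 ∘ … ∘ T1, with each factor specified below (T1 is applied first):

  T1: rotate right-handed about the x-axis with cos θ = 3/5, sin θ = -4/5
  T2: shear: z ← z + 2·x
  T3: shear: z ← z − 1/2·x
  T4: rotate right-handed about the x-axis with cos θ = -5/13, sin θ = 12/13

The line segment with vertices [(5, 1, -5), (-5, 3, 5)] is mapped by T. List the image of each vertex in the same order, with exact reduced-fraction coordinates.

T1 rotate right-handed about the x-axis with cos θ = 3/5, sin θ = -4/5: (5, 1, -5) → (5, -17/5, -19/5); (-5, 3, 5) → (-5, 29/5, 3/5)
T2 shear: z ← z + 2·x: (5, -17/5, -19/5) → (5, -17/5, 31/5); (-5, 29/5, 3/5) → (-5, 29/5, -47/5)
T3 shear: z ← z − 1/2·x: (5, -17/5, 31/5) → (5, -17/5, 37/10); (-5, 29/5, -47/5) → (-5, 29/5, -69/10)
T4 rotate right-handed about the x-axis with cos θ = -5/13, sin θ = 12/13: (5, -17/5, 37/10) → (5, -137/65, -593/130); (-5, 29/5, -69/10) → (-5, 269/65, 1041/130)

image vertices: (5, -137/65, -593/130), (-5, 269/65, 1041/130)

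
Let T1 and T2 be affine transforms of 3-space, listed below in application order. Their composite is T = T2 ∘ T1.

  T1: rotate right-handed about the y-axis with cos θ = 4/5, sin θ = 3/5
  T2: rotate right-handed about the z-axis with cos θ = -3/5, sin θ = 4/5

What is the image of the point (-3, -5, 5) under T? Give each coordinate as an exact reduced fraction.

T(p) = (91/25, 87/25, 29/5)

T1 rotate right-handed about the y-axis with cos θ = 4/5, sin θ = 3/5: (-3, -5, 5) → (3/5, -5, 29/5)
T2 rotate right-handed about the z-axis with cos θ = -3/5, sin θ = 4/5: (3/5, -5, 29/5) → (91/25, 87/25, 29/5)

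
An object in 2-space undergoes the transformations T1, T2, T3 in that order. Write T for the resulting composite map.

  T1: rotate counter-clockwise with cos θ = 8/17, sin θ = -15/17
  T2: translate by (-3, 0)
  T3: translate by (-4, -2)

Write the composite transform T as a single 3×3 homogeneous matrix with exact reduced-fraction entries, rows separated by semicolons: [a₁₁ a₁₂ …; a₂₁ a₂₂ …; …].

T = [8/17 15/17 -7; -15/17 8/17 -2; 0 0 1]

T1 = [8/17 15/17 0; -15/17 8/17 0; 0 0 1]
T2·T1 = [8/17 15/17 -3; -15/17 8/17 0; 0 0 1]
T3·…·T1 = [8/17 15/17 -7; -15/17 8/17 -2; 0 0 1]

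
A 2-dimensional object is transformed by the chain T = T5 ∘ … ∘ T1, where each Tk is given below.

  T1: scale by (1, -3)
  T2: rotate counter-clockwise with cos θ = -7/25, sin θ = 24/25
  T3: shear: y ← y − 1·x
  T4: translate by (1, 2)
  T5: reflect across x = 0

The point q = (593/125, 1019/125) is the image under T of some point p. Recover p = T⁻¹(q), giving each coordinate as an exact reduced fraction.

p = (2, -9/5)

T1 = [1 0 0; 0 -3 0; 0 0 1]
T2·T1 = [-7/25 72/25 0; 24/25 21/25 0; 0 0 1]
T3·…·T1 = [-7/25 72/25 0; 31/25 -51/25 0; 0 0 1]
T4·…·T1 = [-7/25 72/25 1; 31/25 -51/25 2; 0 0 1]
T5·…·T1 = [7/25 -72/25 -1; 31/25 -51/25 2; 0 0 1]
det M = 3; M⁻¹ = [-17/25 24/25 -13/5; -31/75 7/75 -3/5; 0 0 1]
M⁻¹ · (593/125, 1019/125)ᵀ = (2, -9/5)ᵀ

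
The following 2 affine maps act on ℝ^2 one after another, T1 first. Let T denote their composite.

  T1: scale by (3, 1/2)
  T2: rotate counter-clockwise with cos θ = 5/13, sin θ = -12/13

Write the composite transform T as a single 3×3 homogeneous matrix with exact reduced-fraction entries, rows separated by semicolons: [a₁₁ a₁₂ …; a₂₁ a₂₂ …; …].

T = [15/13 6/13 0; -36/13 5/26 0; 0 0 1]

T1 = [3 0 0; 0 1/2 0; 0 0 1]
T2·T1 = [15/13 6/13 0; -36/13 5/26 0; 0 0 1]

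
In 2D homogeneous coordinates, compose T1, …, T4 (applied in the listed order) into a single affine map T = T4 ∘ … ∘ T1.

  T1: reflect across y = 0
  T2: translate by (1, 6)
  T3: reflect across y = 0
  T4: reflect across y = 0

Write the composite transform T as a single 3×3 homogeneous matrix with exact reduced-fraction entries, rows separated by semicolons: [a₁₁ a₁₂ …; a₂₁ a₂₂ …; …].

T1 = [1 0 0; 0 -1 0; 0 0 1]
T2·T1 = [1 0 1; 0 -1 6; 0 0 1]
T3·…·T1 = [1 0 1; 0 1 -6; 0 0 1]
T4·…·T1 = [1 0 1; 0 -1 6; 0 0 1]

T = [1 0 1; 0 -1 6; 0 0 1]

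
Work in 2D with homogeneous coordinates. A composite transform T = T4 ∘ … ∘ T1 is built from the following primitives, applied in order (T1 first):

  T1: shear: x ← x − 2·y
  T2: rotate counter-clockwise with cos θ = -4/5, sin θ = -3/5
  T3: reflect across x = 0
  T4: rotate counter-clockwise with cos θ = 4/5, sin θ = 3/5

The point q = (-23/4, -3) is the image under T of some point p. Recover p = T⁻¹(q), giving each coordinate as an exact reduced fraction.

p = (1/4, 3)

T1 = [1 -2 0; 0 1 0; 0 0 1]
T2·T1 = [-4/5 11/5 0; -3/5 2/5 0; 0 0 1]
T3·…·T1 = [4/5 -11/5 0; -3/5 2/5 0; 0 0 1]
T4·…·T1 = [1 -2 0; 0 -1 0; 0 0 1]
det M = -1; M⁻¹ = [1 -2 0; 0 -1 0; 0 0 1]
M⁻¹ · (-23/4, -3)ᵀ = (1/4, 3)ᵀ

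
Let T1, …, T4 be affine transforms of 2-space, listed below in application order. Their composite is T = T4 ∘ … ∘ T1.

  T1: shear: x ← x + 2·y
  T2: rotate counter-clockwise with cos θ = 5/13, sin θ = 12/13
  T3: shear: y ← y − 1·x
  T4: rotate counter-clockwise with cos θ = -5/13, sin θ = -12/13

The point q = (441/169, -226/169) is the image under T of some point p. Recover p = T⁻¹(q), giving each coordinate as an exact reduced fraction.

p = (1, 1)

T1 = [1 2 0; 0 1 0; 0 0 1]
T2·T1 = [5/13 -2/13 0; 12/13 29/13 0; 0 0 1]
T3·…·T1 = [5/13 -2/13 0; 7/13 31/13 0; 0 0 1]
T4·…·T1 = [59/169 382/169 0; -95/169 -131/169 0; 0 0 1]
det M = 1; M⁻¹ = [-131/169 -382/169 0; 95/169 59/169 0; 0 0 1]
M⁻¹ · (441/169, -226/169)ᵀ = (1, 1)ᵀ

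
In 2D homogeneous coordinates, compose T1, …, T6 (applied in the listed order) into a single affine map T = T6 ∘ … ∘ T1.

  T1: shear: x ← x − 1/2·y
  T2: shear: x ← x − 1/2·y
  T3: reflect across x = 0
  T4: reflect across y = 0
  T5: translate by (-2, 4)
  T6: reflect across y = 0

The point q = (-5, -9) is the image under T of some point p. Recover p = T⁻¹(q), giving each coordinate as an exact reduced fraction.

p = (-2, -5)

T1 = [1 -1/2 0; 0 1 0; 0 0 1]
T2·T1 = [1 -1 0; 0 1 0; 0 0 1]
T3·…·T1 = [-1 1 0; 0 1 0; 0 0 1]
T4·…·T1 = [-1 1 0; 0 -1 0; 0 0 1]
T5·…·T1 = [-1 1 -2; 0 -1 4; 0 0 1]
T6·…·T1 = [-1 1 -2; 0 1 -4; 0 0 1]
det M = -1; M⁻¹ = [-1 1 2; 0 1 4; 0 0 1]
M⁻¹ · (-5, -9)ᵀ = (-2, -5)ᵀ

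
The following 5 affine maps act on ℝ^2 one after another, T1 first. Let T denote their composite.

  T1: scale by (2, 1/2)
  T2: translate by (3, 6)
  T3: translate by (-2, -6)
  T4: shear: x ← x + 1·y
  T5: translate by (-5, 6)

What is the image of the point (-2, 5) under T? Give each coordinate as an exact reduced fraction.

T(p) = (-11/2, 17/2)

T1 scale by (2, 1/2): (-2, 5) → (-4, 5/2)
T2 translate by (3, 6): (-4, 5/2) → (-1, 17/2)
T3 translate by (-2, -6): (-1, 17/2) → (-3, 5/2)
T4 shear: x ← x + 1·y: (-3, 5/2) → (-1/2, 5/2)
T5 translate by (-5, 6): (-1/2, 5/2) → (-11/2, 17/2)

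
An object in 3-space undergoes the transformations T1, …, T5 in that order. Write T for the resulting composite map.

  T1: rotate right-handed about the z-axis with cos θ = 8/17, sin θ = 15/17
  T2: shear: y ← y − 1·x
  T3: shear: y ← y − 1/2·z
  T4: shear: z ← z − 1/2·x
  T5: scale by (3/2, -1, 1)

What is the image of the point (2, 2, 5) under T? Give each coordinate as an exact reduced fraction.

T(p) = (-21/17, -35/34, 92/17)

T1 rotate right-handed about the z-axis with cos θ = 8/17, sin θ = 15/17: (2, 2, 5) → (-14/17, 46/17, 5)
T2 shear: y ← y − 1·x: (-14/17, 46/17, 5) → (-14/17, 60/17, 5)
T3 shear: y ← y − 1/2·z: (-14/17, 60/17, 5) → (-14/17, 35/34, 5)
T4 shear: z ← z − 1/2·x: (-14/17, 35/34, 5) → (-14/17, 35/34, 92/17)
T5 scale by (3/2, -1, 1): (-14/17, 35/34, 92/17) → (-21/17, -35/34, 92/17)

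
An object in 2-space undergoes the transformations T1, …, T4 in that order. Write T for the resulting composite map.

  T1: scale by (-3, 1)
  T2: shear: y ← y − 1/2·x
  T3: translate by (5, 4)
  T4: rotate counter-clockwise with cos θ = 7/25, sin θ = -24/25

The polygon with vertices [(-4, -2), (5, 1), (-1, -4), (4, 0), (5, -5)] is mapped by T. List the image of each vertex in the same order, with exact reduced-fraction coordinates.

image vertices: (23/25, -436/25), (46/5, 131/10), (4/5, -81/10), (191/25, 238/25), (86/25, 571/50)

T1 scale by (-3, 1): (-4, -2) → (12, -2); (5, 1) → (-15, 1); (-1, -4) → (3, -4); (4, 0) → (-12, 0); (5, -5) → (-15, -5)
T2 shear: y ← y − 1/2·x: (12, -2) → (12, -8); (-15, 1) → (-15, 17/2); (3, -4) → (3, -11/2); (-12, 0) → (-12, 6); (-15, -5) → (-15, 5/2)
T3 translate by (5, 4): (12, -8) → (17, -4); (-15, 17/2) → (-10, 25/2); (3, -11/2) → (8, -3/2); (-12, 6) → (-7, 10); (-15, 5/2) → (-10, 13/2)
T4 rotate counter-clockwise with cos θ = 7/25, sin θ = -24/25: (17, -4) → (23/25, -436/25); (-10, 25/2) → (46/5, 131/10); (8, -3/2) → (4/5, -81/10); (-7, 10) → (191/25, 238/25); (-10, 13/2) → (86/25, 571/50)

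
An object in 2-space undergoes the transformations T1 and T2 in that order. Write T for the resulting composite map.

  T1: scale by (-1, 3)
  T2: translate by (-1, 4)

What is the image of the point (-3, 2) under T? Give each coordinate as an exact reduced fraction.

T(p) = (2, 10)

T1 scale by (-1, 3): (-3, 2) → (3, 6)
T2 translate by (-1, 4): (3, 6) → (2, 10)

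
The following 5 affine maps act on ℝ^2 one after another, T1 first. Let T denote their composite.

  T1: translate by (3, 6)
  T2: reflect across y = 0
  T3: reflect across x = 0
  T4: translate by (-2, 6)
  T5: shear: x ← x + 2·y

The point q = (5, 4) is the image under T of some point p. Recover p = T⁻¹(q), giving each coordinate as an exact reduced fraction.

p = (-2, -4)

T1 = [1 0 3; 0 1 6; 0 0 1]
T2·T1 = [1 0 3; 0 -1 -6; 0 0 1]
T3·…·T1 = [-1 0 -3; 0 -1 -6; 0 0 1]
T4·…·T1 = [-1 0 -5; 0 -1 0; 0 0 1]
T5·…·T1 = [-1 -2 -5; 0 -1 0; 0 0 1]
det M = 1; M⁻¹ = [-1 2 -5; 0 -1 0; 0 0 1]
M⁻¹ · (5, 4)ᵀ = (-2, -4)ᵀ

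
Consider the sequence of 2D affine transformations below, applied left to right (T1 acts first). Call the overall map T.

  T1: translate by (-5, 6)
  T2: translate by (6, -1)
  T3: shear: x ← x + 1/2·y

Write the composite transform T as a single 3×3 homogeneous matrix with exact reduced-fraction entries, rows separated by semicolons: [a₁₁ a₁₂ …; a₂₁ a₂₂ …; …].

T1 = [1 0 -5; 0 1 6; 0 0 1]
T2·T1 = [1 0 1; 0 1 5; 0 0 1]
T3·…·T1 = [1 1/2 7/2; 0 1 5; 0 0 1]

T = [1 1/2 7/2; 0 1 5; 0 0 1]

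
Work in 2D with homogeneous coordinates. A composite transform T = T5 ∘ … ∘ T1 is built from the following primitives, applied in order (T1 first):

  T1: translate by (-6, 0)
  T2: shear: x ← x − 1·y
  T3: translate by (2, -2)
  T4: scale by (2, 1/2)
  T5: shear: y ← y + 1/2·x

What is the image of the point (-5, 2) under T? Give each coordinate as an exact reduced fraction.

T1 translate by (-6, 0): (-5, 2) → (-11, 2)
T2 shear: x ← x − 1·y: (-11, 2) → (-13, 2)
T3 translate by (2, -2): (-13, 2) → (-11, 0)
T4 scale by (2, 1/2): (-11, 0) → (-22, 0)
T5 shear: y ← y + 1/2·x: (-22, 0) → (-22, -11)

T(p) = (-22, -11)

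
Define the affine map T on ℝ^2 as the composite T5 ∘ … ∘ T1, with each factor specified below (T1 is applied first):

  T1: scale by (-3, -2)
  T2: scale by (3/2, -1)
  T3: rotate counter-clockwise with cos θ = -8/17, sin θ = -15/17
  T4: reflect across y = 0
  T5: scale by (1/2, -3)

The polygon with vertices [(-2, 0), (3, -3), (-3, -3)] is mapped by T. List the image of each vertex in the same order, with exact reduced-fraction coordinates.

T1 scale by (-3, -2): (-2, 0) → (6, 0); (3, -3) → (-9, 6); (-3, -3) → (9, 6)
T2 scale by (3/2, -1): (6, 0) → (9, 0); (-9, 6) → (-27/2, -6); (9, 6) → (27/2, -6)
T3 rotate counter-clockwise with cos θ = -8/17, sin θ = -15/17: (9, 0) → (-72/17, -135/17); (-27/2, -6) → (18/17, 501/34); (27/2, -6) → (-198/17, -309/34)
T4 reflect across y = 0: (-72/17, -135/17) → (-72/17, 135/17); (18/17, 501/34) → (18/17, -501/34); (-198/17, -309/34) → (-198/17, 309/34)
T5 scale by (1/2, -3): (-72/17, 135/17) → (-36/17, -405/17); (18/17, -501/34) → (9/17, 1503/34); (-198/17, 309/34) → (-99/17, -927/34)

image vertices: (-36/17, -405/17), (9/17, 1503/34), (-99/17, -927/34)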